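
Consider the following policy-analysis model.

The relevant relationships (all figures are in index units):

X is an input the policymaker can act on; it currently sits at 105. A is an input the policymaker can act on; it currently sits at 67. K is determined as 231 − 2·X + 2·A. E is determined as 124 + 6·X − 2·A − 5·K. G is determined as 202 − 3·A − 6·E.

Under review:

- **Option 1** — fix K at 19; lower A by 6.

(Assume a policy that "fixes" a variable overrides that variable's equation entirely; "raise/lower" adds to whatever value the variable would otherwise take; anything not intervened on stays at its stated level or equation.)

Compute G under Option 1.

-3203

Option 1 (K := 19, A − 6):
  X = 105
  A = 67 − 6 = 61
  K = 19
  E = 124 + 6·105 − 2·61 − 5·19 = 537
  G = 202 − 3·61 − 6·537 = -3203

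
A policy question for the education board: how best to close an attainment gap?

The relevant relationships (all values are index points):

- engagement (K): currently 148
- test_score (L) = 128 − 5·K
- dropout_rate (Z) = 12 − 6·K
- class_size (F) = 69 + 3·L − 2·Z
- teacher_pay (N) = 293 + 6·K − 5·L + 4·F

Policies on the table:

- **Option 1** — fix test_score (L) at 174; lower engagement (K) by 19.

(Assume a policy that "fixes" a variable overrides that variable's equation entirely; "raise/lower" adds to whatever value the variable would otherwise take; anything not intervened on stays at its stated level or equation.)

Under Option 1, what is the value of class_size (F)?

Option 1 (L := 174, K − 19):
  K = 148 − 19 = 129
  L = 174
  Z = 12 − 6·129 = -762
  F = 69 + 3·174 − 2·(-762) = 2115

2115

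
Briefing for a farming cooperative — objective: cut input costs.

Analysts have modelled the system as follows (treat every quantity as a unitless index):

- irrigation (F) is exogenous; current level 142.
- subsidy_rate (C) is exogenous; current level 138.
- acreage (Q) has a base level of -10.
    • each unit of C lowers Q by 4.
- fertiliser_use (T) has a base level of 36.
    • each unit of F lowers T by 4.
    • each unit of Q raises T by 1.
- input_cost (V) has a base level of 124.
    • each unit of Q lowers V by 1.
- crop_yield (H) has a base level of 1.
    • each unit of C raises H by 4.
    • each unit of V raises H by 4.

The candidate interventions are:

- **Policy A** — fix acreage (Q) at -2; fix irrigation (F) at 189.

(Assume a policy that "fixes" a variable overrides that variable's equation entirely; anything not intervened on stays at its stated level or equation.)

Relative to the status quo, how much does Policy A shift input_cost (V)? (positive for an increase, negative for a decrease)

-560

Baseline:
  C = 138
  Q = -10 − 4·138 = -562
  V = 124 − (-562) = 686
Policy A (Q := -2, F := 189):
  C = 138
  Q = -2
  V = 124 − (-2) = 126
Change in V: 126 − 686 = -560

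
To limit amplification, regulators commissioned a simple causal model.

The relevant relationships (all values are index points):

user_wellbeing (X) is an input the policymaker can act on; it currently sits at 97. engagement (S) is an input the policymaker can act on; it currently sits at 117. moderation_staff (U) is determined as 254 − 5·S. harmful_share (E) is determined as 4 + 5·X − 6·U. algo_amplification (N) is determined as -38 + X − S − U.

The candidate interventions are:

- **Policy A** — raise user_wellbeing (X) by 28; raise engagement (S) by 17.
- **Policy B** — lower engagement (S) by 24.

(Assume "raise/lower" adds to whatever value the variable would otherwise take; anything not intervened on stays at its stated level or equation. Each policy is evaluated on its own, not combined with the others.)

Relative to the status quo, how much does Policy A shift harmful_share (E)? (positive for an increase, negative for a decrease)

650

Baseline:
  X = 97
  S = 117
  U = 254 − 5·117 = -331
  E = 4 + 5·97 − 6·(-331) = 2475
Policy A (X + 28, S + 17):
  X = 97 + 28 = 125
  S = 117 + 17 = 134
  U = 254 − 5·134 = -416
  E = 4 + 5·125 − 6·(-416) = 3125
Change in E: 3125 − 2475 = 650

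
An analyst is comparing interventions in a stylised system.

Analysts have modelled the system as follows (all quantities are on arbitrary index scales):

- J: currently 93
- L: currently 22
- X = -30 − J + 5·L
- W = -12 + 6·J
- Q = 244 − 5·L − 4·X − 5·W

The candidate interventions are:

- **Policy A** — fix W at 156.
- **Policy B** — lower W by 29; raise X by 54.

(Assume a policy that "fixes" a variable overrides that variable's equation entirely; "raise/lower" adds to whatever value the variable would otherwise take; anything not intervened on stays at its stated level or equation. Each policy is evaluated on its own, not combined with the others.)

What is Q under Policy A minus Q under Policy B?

2021

Policy A (W := 156):
  J = 93
  L = 22
  X = -30 − 93 + 5·22 = -13
  W = 156
  Q = 244 − 5·22 − 4·(-13) − 5·156 = -594
Policy B (W − 29, X + 54):
  J = 93
  L = 22
  X = -30 − 93 + 5·22 (+54 from intervention) = 41
  W = -12 + 6·93 (−29 from intervention) = 517
  Q = 244 − 5·22 − 4·41 − 5·517 = -2615
Q: -594 − (-2615) = 2021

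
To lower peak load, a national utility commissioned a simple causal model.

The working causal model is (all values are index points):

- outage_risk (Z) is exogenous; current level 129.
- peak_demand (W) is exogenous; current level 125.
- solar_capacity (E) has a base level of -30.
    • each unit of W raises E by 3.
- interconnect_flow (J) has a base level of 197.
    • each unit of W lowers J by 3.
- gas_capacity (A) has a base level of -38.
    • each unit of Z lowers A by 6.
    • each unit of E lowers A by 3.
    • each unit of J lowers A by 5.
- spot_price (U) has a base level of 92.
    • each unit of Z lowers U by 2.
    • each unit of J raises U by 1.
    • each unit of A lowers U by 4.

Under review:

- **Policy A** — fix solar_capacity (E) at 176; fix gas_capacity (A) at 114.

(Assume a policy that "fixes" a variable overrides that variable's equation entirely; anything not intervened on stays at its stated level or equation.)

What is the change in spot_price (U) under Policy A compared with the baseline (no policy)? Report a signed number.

Baseline:
  Z = 129
  W = 125
  E = -30 + 3·125 = 345
  J = 197 − 3·125 = -178
  A = -38 − 6·129 − 3·345 − 5·(-178) = -957
  U = 92 − 2·129 + (-178) − 4·(-957) = 3484
Policy A (E := 176, A := 114):
  Z = 129
  W = 125
  E = 176
  J = 197 − 3·125 = -178
  A = 114
  U = 92 − 2·129 + (-178) − 4·114 = -800
Change in U: -800 − 3484 = -4284

-4284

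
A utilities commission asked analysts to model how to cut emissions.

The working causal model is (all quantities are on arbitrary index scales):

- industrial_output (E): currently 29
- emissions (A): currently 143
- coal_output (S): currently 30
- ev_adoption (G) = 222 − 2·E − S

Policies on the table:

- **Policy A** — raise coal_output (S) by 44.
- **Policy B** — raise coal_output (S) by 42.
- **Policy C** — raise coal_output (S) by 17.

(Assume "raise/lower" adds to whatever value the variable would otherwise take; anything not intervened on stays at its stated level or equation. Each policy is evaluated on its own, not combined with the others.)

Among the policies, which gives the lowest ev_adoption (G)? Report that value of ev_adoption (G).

Policy A (S + 44):
  E = 29
  S = 30 + 44 = 74
  G = 222 − 2·29 − 74 = 90
Policy B (S + 42):
  E = 29
  S = 30 + 42 = 72
  G = 222 − 2·29 − 72 = 92
Policy C (S + 17):
  E = 29
  S = 30 + 17 = 47
  G = 222 − 2·29 − 47 = 117
Comparing — Policy A: G=90, Policy B: G=92, Policy C: G=117. Lowest is 90 (Policy A).

90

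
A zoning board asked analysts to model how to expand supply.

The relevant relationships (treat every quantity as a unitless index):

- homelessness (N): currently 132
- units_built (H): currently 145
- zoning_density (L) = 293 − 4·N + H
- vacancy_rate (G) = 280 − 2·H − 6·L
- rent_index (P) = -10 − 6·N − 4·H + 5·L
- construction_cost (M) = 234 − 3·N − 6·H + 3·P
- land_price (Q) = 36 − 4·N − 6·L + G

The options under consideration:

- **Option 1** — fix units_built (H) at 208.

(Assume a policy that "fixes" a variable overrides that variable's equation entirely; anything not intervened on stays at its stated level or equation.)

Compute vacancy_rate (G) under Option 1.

26

Option 1 (H := 208):
  N = 132
  H = 208
  L = 293 − 4·132 + 208 = -27
  G = 280 − 2·208 − 6·(-27) = 26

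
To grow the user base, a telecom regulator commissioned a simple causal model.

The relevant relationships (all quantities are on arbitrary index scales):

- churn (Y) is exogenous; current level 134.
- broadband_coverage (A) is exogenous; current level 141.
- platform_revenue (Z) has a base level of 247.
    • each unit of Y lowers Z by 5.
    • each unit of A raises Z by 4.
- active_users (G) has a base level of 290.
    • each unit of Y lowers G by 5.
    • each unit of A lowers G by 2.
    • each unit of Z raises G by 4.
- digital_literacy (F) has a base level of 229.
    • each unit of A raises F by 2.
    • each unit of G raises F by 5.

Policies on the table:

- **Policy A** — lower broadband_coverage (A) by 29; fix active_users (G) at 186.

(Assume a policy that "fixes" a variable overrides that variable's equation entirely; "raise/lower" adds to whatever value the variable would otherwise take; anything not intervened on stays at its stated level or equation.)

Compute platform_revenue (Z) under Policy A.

Policy A (A − 29, G := 186):
  Y = 134
  A = 141 − 29 = 112
  Z = 247 − 5·134 + 4·112 = 25

25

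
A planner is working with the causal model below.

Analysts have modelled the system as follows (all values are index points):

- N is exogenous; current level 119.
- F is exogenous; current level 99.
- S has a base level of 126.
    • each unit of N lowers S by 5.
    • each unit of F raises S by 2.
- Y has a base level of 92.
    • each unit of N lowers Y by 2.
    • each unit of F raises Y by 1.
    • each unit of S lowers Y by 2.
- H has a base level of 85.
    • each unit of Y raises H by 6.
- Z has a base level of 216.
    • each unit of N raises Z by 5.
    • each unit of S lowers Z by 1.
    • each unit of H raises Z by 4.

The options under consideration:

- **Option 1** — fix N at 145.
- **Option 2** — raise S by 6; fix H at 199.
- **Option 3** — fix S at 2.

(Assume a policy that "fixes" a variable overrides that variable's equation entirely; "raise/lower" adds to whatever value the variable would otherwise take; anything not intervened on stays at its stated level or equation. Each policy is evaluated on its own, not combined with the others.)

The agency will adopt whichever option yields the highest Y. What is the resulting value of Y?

703

Option 1 (N := 145):
  N = 145
  F = 99
  S = 126 − 5·145 + 2·99 = -401
  Y = 92 − 2·145 + 99 − 2·(-401) = 703
Option 2 (S + 6, H := 199):
  N = 119
  F = 99
  S = 126 − 5·119 + 2·99 (+6 from intervention) = -265
  Y = 92 − 2·119 + 99 − 2·(-265) = 483
Option 3 (S := 2):
  N = 119
  F = 99
  S = 2
  Y = 92 − 2·119 + 99 − 2·2 = -51
Comparing — Option 1: Y=703, Option 2: Y=483, Option 3: Y=-51. Highest is 703 (Option 1).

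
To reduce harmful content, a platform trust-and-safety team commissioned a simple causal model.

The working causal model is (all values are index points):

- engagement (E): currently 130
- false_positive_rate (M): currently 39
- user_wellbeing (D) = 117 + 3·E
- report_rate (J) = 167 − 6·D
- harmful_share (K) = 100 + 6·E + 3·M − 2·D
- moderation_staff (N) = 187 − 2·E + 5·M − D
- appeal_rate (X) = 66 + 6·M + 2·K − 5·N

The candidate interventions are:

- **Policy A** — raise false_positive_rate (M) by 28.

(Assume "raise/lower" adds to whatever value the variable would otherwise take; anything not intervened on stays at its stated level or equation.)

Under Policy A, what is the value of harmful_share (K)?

Policy A (M + 28):
  E = 130
  M = 39 + 28 = 67
  D = 117 + 3·130 = 507
  K = 100 + 6·130 + 3·67 − 2·507 = 67

67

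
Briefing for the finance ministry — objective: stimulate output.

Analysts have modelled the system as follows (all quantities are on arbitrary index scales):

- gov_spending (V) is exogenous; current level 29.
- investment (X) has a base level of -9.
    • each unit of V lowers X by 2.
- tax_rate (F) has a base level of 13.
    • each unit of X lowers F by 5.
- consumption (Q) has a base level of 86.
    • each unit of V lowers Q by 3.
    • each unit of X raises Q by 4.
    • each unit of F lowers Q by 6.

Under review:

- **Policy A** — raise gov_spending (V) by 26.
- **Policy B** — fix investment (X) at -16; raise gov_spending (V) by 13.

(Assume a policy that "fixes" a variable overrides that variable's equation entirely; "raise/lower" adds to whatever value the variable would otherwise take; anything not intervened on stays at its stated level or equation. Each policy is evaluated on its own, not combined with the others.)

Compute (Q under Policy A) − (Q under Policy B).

-3541

Policy A (V + 26):
  V = 29 + 26 = 55
  X = -9 − 2·55 = -119
  F = 13 − 5·(-119) = 608
  Q = 86 − 3·55 + 4·(-119) − 6·608 = -4203
Policy B (X := -16, V + 13):
  V = 29 + 13 = 42
  X = -16
  F = 13 − 5·(-16) = 93
  Q = 86 − 3·42 + 4·(-16) − 6·93 = -662
Q: -4203 − (-662) = -3541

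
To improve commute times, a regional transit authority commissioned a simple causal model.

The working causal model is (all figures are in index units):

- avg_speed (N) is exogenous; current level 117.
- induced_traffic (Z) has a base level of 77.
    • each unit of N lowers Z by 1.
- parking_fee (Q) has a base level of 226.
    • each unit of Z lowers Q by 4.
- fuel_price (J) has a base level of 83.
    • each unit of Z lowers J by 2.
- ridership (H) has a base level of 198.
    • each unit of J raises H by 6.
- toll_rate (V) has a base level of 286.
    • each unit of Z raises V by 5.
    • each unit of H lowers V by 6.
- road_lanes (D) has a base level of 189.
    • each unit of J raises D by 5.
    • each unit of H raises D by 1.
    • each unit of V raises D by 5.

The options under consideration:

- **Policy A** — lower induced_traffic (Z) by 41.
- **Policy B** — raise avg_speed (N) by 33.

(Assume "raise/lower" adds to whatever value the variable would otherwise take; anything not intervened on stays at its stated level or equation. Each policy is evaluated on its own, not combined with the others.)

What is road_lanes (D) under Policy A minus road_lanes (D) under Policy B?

Policy A (Z − 41):
  N = 117
  Z = 77 − 117 (−41 from intervention) = -81
  J = 83 − 2·(-81) = 245
  H = 198 + 6·245 = 1668
  V = 286 + 5·(-81) − 6·1668 = -10127
  D = 189 + 5·245 + 1668 + 5·(-10127) = -47553
Policy B (N + 33):
  N = 117 + 33 = 150
  Z = 77 − 150 = -73
  J = 83 − 2·(-73) = 229
  H = 198 + 6·229 = 1572
  V = 286 + 5·(-73) − 6·1572 = -9511
  D = 189 + 5·229 + 1572 + 5·(-9511) = -44649
D: -47553 − (-44649) = -2904

-2904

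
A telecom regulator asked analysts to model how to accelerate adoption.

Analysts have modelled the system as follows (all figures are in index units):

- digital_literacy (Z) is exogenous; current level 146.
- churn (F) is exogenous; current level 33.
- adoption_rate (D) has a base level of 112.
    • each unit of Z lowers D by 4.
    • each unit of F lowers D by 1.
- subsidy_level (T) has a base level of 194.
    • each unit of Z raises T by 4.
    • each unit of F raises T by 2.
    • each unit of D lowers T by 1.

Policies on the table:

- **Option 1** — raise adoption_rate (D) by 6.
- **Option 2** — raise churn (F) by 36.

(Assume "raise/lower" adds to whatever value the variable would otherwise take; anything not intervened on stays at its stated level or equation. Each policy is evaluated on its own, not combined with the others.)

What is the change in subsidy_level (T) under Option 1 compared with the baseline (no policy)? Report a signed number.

-6

Baseline:
  Z = 146
  F = 33
  D = 112 − 4·146 − 33 = -505
  T = 194 + 4·146 + 2·33 − (-505) = 1349
Option 1 (D + 6):
  Z = 146
  F = 33
  D = 112 − 4·146 − 33 (+6 from intervention) = -499
  T = 194 + 4·146 + 2·33 − (-499) = 1343
Change in T: 1343 − 1349 = -6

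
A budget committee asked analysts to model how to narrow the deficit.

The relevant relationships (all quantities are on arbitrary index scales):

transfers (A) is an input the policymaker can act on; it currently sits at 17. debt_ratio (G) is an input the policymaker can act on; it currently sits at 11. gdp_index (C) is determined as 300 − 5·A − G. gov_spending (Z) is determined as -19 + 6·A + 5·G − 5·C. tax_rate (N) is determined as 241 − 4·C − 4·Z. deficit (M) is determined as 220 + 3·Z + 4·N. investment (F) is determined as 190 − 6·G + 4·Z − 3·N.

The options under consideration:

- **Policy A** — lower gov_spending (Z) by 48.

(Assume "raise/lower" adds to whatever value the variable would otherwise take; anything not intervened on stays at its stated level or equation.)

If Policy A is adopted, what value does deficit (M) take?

Policy A (Z − 48):
  A = 17
  G = 11
  C = 300 − 5·17 − 11 = 204
  Z = -19 + 6·17 + 5·11 − 5·204 (−48 from intervention) = -930
  N = 241 − 4·204 − 4·(-930) = 3145
  M = 220 + 3·(-930) + 4·3145 = 10010

10010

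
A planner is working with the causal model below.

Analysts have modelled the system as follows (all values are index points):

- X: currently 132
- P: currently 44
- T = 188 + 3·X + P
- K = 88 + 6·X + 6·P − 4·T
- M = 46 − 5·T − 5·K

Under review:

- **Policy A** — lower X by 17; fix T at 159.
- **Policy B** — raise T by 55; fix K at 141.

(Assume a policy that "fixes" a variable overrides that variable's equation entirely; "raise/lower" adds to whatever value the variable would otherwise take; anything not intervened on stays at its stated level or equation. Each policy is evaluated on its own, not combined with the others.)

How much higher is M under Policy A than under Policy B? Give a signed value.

Policy A (X − 17, T := 159):
  X = 132 − 17 = 115
  P = 44
  T = 159
  K = 88 + 6·115 + 6·44 − 4·159 = 406
  M = 46 − 5·159 − 5·406 = -2779
Policy B (T + 55, K := 141):
  X = 132
  P = 44
  T = 188 + 3·132 + 44 (+55 from intervention) = 683
  K = 141
  M = 46 − 5·683 − 5·141 = -4074
M: -2779 − (-4074) = 1295

1295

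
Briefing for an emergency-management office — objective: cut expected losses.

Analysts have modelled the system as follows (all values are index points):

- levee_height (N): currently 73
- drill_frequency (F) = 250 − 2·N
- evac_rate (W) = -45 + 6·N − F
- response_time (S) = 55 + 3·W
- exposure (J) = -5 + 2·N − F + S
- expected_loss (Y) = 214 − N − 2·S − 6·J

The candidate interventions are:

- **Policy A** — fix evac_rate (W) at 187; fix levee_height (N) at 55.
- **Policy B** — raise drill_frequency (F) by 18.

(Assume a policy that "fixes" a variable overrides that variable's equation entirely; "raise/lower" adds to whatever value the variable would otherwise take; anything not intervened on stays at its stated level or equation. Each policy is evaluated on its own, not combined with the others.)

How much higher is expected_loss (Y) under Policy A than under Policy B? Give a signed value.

Policy A (W := 187, N := 55):
  N = 55
  F = 250 − 2·55 = 140
  W = 187
  S = 55 + 3·187 = 616
  J = -5 + 2·55 − 140 + 616 = 581
  Y = 214 − 55 − 2·616 − 6·581 = -4559
Policy B (F + 18):
  N = 73
  F = 250 − 2·73 (+18 from intervention) = 122
  W = -45 + 6·73 − 122 = 271
  S = 55 + 3·271 = 868
  J = -5 + 2·73 − 122 + 868 = 887
  Y = 214 − 73 − 2·868 − 6·887 = -6917
Y: -4559 − (-6917) = 2358

2358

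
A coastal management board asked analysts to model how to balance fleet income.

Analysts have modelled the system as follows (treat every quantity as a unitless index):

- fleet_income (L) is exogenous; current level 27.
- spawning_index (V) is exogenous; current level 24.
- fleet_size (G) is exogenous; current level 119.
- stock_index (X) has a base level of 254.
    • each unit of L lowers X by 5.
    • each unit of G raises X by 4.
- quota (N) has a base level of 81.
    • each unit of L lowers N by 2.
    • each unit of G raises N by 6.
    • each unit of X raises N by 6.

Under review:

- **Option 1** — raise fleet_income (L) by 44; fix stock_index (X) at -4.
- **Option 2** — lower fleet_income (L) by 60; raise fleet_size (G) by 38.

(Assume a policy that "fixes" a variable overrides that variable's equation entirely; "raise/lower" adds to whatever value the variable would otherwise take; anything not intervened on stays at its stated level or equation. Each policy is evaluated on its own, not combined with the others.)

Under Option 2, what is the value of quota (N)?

Option 2 (L − 60, G + 38):
  L = 27 − 60 = -33
  G = 119 + 38 = 157
  X = 254 − 5·(-33) + 4·157 = 1047
  N = 81 − 2·(-33) + 6·157 + 6·1047 = 7371

7371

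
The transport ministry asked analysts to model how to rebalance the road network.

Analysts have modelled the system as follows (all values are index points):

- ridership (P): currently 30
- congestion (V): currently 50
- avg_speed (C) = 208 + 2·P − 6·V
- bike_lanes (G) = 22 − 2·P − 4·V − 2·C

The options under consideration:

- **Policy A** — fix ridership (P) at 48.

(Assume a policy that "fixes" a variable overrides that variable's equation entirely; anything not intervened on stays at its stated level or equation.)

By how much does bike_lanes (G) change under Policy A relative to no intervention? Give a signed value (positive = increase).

-108

Baseline:
  P = 30
  V = 50
  C = 208 + 2·30 − 6·50 = -32
  G = 22 − 2·30 − 4·50 − 2·(-32) = -174
Policy A (P := 48):
  P = 48
  V = 50
  C = 208 + 2·48 − 6·50 = 4
  G = 22 − 2·48 − 4·50 − 2·4 = -282
Change in G: -282 − (-174) = -108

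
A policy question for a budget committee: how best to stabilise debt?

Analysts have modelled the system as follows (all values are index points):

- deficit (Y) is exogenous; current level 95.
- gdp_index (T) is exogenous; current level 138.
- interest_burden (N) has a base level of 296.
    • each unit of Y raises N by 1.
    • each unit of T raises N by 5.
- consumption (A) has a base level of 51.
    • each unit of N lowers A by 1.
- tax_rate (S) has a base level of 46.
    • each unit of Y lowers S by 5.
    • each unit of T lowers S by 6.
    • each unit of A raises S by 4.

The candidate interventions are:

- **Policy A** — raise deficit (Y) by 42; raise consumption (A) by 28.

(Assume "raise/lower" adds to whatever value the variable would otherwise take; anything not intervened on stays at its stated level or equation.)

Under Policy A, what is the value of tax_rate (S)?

-5643

Policy A (Y + 42, A + 28):
  Y = 95 + 42 = 137
  T = 138
  N = 296 + 137 + 5·138 = 1123
  A = 51 − 1123 (+28 from intervention) = -1044
  S = 46 − 5·137 − 6·138 + 4·(-1044) = -5643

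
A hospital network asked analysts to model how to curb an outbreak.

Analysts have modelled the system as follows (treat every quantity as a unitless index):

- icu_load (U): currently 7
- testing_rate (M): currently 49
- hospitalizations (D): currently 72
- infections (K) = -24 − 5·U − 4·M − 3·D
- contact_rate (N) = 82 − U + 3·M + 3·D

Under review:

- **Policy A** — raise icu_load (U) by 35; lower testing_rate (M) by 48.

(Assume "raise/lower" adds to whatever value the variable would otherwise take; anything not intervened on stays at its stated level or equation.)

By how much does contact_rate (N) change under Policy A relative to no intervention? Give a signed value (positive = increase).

-179

Baseline:
  U = 7
  M = 49
  D = 72
  N = 82 − 7 + 3·49 + 3·72 = 438
Policy A (U + 35, M − 48):
  U = 7 + 35 = 42
  M = 49 − 48 = 1
  D = 72
  N = 82 − 42 + 3·1 + 3·72 = 259
Change in N: 259 − 438 = -179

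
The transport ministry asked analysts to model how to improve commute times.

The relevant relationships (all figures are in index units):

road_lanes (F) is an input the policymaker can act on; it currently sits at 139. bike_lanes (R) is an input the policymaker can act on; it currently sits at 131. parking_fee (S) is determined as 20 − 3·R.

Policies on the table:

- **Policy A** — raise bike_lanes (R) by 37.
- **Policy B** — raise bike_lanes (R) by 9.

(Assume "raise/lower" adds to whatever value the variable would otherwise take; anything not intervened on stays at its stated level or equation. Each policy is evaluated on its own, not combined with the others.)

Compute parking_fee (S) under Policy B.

-400

Policy B (R + 9):
  R = 131 + 9 = 140
  S = 20 − 3·140 = -400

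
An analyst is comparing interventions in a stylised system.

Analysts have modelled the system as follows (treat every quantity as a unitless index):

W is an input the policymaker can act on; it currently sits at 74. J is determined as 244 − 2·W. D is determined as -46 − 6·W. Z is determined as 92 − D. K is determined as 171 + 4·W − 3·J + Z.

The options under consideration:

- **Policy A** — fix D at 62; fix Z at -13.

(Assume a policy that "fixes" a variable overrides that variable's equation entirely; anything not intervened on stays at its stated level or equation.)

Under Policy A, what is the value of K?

166

Policy A (D := 62, Z := -13):
  W = 74
  J = 244 − 2·74 = 96
  D = 62
  Z = -13
  K = 171 + 4·74 − 3·96 + (-13) = 166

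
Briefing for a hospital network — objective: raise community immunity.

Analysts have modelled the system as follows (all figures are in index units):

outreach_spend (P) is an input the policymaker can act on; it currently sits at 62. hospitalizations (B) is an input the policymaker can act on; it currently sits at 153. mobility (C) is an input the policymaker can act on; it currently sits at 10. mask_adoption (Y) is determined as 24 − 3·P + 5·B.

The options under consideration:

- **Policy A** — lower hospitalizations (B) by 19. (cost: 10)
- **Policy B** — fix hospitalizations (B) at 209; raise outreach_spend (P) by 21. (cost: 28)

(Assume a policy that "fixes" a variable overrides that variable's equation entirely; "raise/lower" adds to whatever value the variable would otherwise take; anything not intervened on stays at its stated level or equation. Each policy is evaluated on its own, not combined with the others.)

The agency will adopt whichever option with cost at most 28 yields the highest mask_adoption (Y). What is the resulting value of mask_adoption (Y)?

820

Policy A (B − 19):
  P = 62
  B = 153 − 19 = 134
  Y = 24 − 3·62 + 5·134 = 508
Policy B (B := 209, P + 21):
  P = 62 + 21 = 83
  B = 209
  Y = 24 − 3·83 + 5·209 = 820
Comparing — Policy A: Y=508, Policy B: Y=820. Highest is 820 (Policy B).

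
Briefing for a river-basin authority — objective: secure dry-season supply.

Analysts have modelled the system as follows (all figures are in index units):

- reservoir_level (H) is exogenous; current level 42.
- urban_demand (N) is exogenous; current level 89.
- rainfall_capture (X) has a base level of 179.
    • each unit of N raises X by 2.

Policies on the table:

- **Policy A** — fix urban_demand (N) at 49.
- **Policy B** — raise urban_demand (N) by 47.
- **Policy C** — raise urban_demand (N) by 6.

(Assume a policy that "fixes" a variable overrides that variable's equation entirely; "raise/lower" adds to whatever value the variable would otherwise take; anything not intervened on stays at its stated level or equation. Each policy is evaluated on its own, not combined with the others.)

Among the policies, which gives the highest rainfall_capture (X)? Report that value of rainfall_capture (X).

451

Policy A (N := 49):
  N = 49
  X = 179 + 2·49 = 277
Policy B (N + 47):
  N = 89 + 47 = 136
  X = 179 + 2·136 = 451
Policy C (N + 6):
  N = 89 + 6 = 95
  X = 179 + 2·95 = 369
Comparing — Policy A: X=277, Policy B: X=451, Policy C: X=369. Highest is 451 (Policy B).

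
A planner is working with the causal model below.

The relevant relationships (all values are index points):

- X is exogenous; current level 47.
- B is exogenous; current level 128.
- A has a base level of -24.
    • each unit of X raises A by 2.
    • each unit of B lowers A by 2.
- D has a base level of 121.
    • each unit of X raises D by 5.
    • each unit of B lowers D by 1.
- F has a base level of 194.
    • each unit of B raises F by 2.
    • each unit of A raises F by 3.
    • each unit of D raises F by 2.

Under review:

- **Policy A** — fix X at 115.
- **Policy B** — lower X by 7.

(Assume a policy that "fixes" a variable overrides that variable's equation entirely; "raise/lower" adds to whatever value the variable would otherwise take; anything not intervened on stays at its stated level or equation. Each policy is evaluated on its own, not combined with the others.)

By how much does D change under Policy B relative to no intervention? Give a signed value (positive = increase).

-35

Baseline:
  X = 47
  B = 128
  D = 121 + 5·47 − 128 = 228
Policy B (X − 7):
  X = 47 − 7 = 40
  B = 128
  D = 121 + 5·40 − 128 = 193
Change in D: 193 − 228 = -35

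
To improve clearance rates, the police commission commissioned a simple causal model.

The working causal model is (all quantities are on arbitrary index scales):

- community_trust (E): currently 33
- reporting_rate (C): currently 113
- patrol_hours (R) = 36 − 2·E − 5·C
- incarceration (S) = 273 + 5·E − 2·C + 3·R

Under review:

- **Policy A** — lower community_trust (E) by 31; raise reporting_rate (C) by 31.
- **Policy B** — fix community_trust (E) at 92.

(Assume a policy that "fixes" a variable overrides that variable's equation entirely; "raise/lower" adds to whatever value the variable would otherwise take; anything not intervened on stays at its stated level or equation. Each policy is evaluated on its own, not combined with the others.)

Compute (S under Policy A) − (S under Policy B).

Policy A (E − 31, C + 31):
  E = 33 − 31 = 2
  C = 113 + 31 = 144
  R = 36 − 2·2 − 5·144 = -688
  S = 273 + 5·2 − 2·144 + 3·(-688) = -2069
Policy B (E := 92):
  E = 92
  C = 113
  R = 36 − 2·92 − 5·113 = -713
  S = 273 + 5·92 − 2·113 + 3·(-713) = -1632
S: -2069 − (-1632) = -437

-437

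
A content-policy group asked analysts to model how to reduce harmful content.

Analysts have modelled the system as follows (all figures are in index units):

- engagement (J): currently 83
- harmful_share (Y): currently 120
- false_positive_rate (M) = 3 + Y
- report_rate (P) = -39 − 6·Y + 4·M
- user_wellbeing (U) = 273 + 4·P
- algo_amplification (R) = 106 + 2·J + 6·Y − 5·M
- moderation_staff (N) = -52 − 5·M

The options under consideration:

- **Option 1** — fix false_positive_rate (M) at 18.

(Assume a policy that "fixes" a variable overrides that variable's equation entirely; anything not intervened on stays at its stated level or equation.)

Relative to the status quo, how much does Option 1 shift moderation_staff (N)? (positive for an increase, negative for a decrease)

525

Baseline:
  Y = 120
  M = 3 + 120 = 123
  N = -52 − 5·123 = -667
Option 1 (M := 18):
  Y = 120
  M = 18
  N = -52 − 5·18 = -142
Change in N: -142 − (-667) = 525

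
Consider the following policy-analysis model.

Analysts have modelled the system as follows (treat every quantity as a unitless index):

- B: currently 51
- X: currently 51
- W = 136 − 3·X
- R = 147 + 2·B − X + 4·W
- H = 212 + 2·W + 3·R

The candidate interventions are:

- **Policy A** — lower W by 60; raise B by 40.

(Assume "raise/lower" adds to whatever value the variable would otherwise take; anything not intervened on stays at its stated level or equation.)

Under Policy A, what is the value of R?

Policy A (W − 60, B + 40):
  B = 51 + 40 = 91
  X = 51
  W = 136 − 3·51 (−60 from intervention) = -77
  R = 147 + 2·91 − 51 + 4·(-77) = -30

-30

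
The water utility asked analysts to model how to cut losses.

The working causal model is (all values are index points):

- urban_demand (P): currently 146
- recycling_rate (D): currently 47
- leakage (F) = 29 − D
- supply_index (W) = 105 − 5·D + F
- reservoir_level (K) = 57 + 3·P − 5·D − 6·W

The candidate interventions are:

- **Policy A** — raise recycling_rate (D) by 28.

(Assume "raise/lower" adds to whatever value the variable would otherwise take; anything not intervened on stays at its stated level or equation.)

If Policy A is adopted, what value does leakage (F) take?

Policy A (D + 28):
  D = 47 + 28 = 75
  F = 29 − 75 = -46

-46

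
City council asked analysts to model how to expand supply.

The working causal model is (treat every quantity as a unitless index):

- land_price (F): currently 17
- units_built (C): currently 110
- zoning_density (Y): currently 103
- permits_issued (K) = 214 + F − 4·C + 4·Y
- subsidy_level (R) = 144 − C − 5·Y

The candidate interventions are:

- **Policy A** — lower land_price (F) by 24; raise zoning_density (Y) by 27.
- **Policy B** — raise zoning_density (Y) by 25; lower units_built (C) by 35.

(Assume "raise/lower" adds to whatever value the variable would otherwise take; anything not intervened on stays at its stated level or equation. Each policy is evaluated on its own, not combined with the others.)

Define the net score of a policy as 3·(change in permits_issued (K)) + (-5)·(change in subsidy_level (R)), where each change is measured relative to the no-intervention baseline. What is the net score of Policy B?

1170

Baseline:
  F = 17
  C = 110
  Y = 103
  K = 214 + 17 − 4·110 + 4·103 = 203
  R = 144 − 110 − 5·103 = -481
Policy B (Y + 25, C − 35):
  F = 17
  C = 110 − 35 = 75
  Y = 103 + 25 = 128
  K = 214 + 17 − 4·75 + 4·128 = 443
  R = 144 − 75 − 5·128 = -571
ΔK = 443 − 203 = 240; ΔR = -571 − (-481) = -90
Score = 3·240 + (-5)·(-90) = 1170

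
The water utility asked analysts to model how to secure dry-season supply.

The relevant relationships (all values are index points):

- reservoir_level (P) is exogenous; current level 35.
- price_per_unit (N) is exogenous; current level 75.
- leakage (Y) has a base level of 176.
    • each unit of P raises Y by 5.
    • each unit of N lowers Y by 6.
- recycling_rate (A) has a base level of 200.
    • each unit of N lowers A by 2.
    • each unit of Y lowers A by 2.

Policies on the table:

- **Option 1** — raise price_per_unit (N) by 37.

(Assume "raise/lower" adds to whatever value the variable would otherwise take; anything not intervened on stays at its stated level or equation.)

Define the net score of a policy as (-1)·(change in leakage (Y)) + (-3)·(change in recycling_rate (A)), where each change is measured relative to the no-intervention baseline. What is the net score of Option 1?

Baseline:
  P = 35
  N = 75
  Y = 176 + 5·35 − 6·75 = -99
  A = 200 − 2·75 − 2·(-99) = 248
Option 1 (N + 37):
  P = 35
  N = 75 + 37 = 112
  Y = 176 + 5·35 − 6·112 = -321
  A = 200 − 2·112 − 2·(-321) = 618
ΔY = -321 − (-99) = -222; ΔA = 618 − 248 = 370
Score = (-1)·(-222) + (-3)·370 = -888

-888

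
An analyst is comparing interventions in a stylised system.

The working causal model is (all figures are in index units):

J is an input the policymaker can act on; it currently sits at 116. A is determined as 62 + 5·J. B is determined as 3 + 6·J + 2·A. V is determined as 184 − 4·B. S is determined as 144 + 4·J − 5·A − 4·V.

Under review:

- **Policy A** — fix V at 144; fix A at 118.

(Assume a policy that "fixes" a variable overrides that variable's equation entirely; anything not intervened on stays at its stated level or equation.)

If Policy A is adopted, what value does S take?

Policy A (V := 144, A := 118):
  J = 116
  A = 118
  B = 3 + 6·116 + 2·118 = 935
  V = 144
  S = 144 + 4·116 − 5·118 − 4·144 = -558

-558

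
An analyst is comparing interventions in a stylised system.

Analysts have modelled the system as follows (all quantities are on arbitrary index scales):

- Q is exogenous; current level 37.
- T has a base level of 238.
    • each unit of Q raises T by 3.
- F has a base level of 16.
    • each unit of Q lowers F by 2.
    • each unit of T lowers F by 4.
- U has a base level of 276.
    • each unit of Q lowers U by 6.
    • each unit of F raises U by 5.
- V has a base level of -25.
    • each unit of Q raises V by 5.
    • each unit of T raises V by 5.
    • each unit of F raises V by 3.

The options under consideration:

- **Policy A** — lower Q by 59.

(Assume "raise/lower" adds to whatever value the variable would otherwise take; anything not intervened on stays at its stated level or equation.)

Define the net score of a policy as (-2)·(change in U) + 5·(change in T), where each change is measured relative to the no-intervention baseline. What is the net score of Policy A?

Baseline:
  Q = 37
  T = 238 + 3·37 = 349
  F = 16 − 2·37 − 4·349 = -1454
  U = 276 − 6·37 + 5·(-1454) = -7216
Policy A (Q − 59):
  Q = 37 − 59 = -22
  T = 238 + 3·(-22) = 172
  F = 16 − 2·(-22) − 4·172 = -628
  U = 276 − 6·(-22) + 5·(-628) = -2732
ΔU = -2732 − (-7216) = 4484; ΔT = 172 − 349 = -177
Score = (-2)·4484 + 5·(-177) = -9853

-9853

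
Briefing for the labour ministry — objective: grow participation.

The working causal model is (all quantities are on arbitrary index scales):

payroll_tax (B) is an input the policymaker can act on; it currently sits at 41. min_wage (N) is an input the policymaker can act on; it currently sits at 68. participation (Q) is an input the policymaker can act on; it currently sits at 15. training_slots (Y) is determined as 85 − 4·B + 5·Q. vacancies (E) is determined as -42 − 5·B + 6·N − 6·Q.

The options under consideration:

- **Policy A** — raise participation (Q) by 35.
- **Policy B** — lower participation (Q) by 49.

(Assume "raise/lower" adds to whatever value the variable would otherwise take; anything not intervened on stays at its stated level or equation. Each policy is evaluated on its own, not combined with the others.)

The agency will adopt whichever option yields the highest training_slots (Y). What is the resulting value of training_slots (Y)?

171

Policy A (Q + 35):
  B = 41
  Q = 15 + 35 = 50
  Y = 85 − 4·41 + 5·50 = 171
Policy B (Q − 49):
  B = 41
  Q = 15 − 49 = -34
  Y = 85 − 4·41 + 5·(-34) = -249
Comparing — Policy A: Y=171, Policy B: Y=-249. Highest is 171 (Policy A).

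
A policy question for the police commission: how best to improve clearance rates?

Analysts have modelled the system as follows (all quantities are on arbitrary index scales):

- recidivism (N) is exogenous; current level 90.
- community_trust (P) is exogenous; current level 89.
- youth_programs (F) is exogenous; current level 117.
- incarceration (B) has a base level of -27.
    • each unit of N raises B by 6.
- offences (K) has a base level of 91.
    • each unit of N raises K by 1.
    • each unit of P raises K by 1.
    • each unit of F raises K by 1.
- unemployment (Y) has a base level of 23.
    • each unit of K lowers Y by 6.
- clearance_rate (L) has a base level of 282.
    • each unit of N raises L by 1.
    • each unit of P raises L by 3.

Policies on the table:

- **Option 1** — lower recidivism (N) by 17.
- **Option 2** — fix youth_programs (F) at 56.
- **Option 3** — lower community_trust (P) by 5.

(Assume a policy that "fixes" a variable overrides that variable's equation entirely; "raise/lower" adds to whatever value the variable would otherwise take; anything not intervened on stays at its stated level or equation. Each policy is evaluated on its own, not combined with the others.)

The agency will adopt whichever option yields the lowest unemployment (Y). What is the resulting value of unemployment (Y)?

Option 1 (N − 17):
  N = 90 − 17 = 73
  P = 89
  F = 117
  K = 91 + 73 + 89 + 117 = 370
  Y = 23 − 6·370 = -2197
Option 2 (F := 56):
  N = 90
  P = 89
  F = 56
  K = 91 + 90 + 89 + 56 = 326
  Y = 23 − 6·326 = -1933
Option 3 (P − 5):
  N = 90
  P = 89 − 5 = 84
  F = 117
  K = 91 + 90 + 84 + 117 = 382
  Y = 23 − 6·382 = -2269
Comparing — Option 1: Y=-2197, Option 2: Y=-1933, Option 3: Y=-2269. Lowest is -2269 (Option 3).

-2269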